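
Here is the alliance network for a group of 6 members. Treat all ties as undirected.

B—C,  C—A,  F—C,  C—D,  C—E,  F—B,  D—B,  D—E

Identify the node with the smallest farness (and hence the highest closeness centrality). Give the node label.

C

Farness (sum of distances to all others) for each node — A:9, B:7, C:5, D:7, E:8, F:8.
The smallest farness is 5, for C, so C has the highest closeness.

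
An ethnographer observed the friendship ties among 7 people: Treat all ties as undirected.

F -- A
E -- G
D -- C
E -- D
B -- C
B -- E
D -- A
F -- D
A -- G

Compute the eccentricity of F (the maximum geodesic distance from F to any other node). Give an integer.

3

Distances from F: A:1, B:3, C:2, D:1, E:2, G:2.
The largest is 3 (to B), so the eccentricity of F is 3.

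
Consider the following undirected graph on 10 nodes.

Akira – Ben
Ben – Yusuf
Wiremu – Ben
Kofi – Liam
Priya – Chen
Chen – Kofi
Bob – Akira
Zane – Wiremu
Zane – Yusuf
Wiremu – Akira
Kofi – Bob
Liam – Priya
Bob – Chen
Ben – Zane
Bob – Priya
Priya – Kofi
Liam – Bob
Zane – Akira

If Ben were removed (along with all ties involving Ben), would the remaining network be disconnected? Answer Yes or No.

Even without Ben, every remaining node can still reach every other (the residual graph is connected), so Ben is not a cut vertex.

No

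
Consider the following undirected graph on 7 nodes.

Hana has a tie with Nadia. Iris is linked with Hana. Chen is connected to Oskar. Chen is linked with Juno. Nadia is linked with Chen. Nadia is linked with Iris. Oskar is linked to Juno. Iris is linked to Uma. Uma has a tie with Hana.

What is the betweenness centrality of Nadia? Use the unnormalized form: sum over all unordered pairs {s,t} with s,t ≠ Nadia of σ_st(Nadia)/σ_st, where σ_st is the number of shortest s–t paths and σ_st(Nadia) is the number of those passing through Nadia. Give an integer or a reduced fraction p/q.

Pairs whose geodesics pass through Nadia — Iris–Juno: 1; Iris–Chen: 1; Iris–Oskar: 1; Uma–Juno: 2/2; Uma–Chen: 2/2; Uma–Oskar: 2/2; Hana–Juno: 1; Hana–Chen: 1; Hana–Oskar: 1.
All other pairs contribute 0.
Summing the contributions gives betweenness(Nadia) = 9.

9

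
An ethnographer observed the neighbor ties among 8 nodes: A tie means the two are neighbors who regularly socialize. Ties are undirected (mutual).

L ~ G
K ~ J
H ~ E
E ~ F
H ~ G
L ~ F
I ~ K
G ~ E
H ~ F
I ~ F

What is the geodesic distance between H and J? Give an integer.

4

One shortest route is H – F – I – K – J, which uses 4 edges, and at distance 3 from H we only reach {K}, which does not include J. So d(H,J) = 4.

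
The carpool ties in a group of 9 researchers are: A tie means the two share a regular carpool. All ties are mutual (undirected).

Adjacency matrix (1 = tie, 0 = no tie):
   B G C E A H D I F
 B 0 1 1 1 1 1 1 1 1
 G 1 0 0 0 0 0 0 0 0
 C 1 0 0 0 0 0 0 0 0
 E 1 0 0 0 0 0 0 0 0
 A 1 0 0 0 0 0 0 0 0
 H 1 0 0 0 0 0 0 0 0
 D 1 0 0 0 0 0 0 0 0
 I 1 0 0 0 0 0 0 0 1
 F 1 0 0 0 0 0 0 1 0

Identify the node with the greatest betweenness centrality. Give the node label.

Unnormalized betweenness of each node: A:0, B:27, C:0, D:0, E:0, F:0, G:0, H:0, I:0.
B has the largest value, 27, making it the main broker — the node through which the most shortest paths run.

B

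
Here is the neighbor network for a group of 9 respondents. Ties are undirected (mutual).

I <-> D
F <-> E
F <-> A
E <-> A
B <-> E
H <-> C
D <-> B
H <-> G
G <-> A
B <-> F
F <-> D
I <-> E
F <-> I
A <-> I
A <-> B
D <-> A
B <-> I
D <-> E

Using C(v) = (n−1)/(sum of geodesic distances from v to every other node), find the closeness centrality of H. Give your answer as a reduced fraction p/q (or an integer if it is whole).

Distances from H: A:2, B:3, C:1, D:3, E:3, F:3, G:1, I:3. Sum = 19.
n = 9, so closeness = 8/19.

8/19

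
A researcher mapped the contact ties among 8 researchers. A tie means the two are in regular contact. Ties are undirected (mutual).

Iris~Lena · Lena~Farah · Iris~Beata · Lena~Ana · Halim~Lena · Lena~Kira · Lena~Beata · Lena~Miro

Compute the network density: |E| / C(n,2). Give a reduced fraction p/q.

2/7

There are 8 edges and 8 nodes, so the maximum possible is C(8,2) = 28.
Density = 8/28 = 2/7.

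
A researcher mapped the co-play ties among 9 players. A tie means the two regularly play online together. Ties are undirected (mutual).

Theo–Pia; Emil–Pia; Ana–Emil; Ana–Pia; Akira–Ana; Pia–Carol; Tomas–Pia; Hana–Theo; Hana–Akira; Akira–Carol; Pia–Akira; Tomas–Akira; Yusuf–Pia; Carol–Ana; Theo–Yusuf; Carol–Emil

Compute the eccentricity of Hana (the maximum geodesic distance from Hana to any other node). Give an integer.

Distances from Hana: Akira:1, Ana:2, Carol:2, Emil:3, Pia:2, Theo:1, Tomas:2, Yusuf:2.
The largest is 3 (to Emil), so the eccentricity of Hana is 3.

3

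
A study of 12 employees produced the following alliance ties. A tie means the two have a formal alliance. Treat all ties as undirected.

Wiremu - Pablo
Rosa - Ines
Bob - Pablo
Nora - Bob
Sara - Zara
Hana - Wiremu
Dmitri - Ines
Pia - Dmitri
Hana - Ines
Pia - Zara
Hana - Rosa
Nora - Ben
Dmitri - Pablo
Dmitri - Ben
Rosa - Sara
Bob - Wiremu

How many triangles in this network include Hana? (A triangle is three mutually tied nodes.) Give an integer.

Hana's neighbors: Ines, Rosa, and Wiremu.
Neighbor pairs that are themselves tied: Hana–Ines–Rosa. Each forms one triangle with Hana, for 1 in total.

1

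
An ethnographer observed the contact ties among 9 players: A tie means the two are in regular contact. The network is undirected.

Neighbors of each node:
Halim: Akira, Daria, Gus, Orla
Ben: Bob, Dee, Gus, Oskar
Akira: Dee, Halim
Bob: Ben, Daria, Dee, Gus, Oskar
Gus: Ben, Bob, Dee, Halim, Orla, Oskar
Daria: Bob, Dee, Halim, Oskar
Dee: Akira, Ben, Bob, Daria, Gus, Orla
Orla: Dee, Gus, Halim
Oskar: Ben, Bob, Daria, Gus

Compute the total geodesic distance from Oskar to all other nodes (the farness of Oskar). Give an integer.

13

Distances from Oskar: Akira:3, Ben:1, Bob:1, Daria:1, Dee:2, Gus:1, Halim:2, Orla:2.
Sum = 3 + 1 + 1 + 1 + 2 + 1 + 2 + 2 = 13.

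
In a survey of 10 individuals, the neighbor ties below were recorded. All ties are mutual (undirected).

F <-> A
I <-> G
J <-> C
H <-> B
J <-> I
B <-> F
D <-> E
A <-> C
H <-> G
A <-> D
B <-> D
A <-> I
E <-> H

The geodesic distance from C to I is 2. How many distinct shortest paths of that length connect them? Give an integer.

The shortest distance is 2. The length-2 paths are: C–J–I; C–A–I.
That gives 2 distinct shortest paths.

2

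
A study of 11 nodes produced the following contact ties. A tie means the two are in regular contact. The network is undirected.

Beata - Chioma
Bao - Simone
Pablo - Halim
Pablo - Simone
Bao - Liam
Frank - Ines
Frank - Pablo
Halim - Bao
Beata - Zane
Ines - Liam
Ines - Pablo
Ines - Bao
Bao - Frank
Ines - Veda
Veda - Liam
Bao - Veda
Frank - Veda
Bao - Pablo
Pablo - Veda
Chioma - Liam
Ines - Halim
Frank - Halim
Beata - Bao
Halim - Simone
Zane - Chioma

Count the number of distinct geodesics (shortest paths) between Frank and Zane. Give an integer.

The shortest distance is 3, and the only length-3 path is Frank–Bao–Beata–Zane. So there is exactly 1 shortest path.

1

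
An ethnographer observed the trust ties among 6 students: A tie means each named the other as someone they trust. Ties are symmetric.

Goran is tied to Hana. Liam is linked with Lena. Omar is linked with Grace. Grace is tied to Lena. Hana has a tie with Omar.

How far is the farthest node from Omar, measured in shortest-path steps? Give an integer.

3

Distances from Omar: Goran:2, Grace:1, Hana:1, Lena:2, Liam:3.
The largest is 3 (to Liam), so the eccentricity of Omar is 3.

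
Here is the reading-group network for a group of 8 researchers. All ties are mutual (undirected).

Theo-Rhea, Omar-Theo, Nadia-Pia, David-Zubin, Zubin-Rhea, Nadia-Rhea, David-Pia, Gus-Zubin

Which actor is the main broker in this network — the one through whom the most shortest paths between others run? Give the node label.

Rhea

Unnormalized betweenness of each node: David:2, Gus:0, Nadia:3, Omar:0, Pia:1, Rhea:12, Theo:6, Zubin:9.
Rhea has the largest value, 12, making it the main broker — the node through which the most shortest paths run.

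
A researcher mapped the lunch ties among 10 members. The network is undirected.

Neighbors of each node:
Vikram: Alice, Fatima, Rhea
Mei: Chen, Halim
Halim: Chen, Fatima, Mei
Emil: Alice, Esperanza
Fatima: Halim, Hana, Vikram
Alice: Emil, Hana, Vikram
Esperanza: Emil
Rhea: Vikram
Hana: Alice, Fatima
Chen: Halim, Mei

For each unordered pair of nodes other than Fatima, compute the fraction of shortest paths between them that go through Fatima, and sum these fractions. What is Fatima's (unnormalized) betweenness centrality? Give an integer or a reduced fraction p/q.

19

Pairs whose geodesics pass through Fatima — Hana–Mei: 1; Hana–Halim: 1; Hana–Chen: 1; Hana–Rhea: 1/2; Hana–Vikram: 1/2; Mei–Alice: 2/2; Mei–Esperanza: 2/2; Mei–Rhea: 1; Mei–Vikram: 1; Mei–Emil: 2/2; Alice–Halim: 2/2; Alice–Chen: 2/2; Halim–Esperanza: 2/2; Halim–Rhea: 1 … (+6 more pairs).
All other pairs contribute 0.
Summing the contributions gives betweenness(Fatima) = 19.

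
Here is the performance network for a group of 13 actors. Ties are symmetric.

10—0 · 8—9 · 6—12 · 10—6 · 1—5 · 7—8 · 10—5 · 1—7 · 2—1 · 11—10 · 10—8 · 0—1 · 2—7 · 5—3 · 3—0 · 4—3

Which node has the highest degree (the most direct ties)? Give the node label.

Degrees — 0:3, 1:4, 2:2, 3:3, 4:1, 5:3, 6:2, 7:3, 8:3, 9:1, 10:5, 11:1, 12:1.
The maximum is 5, attained only by 10.

10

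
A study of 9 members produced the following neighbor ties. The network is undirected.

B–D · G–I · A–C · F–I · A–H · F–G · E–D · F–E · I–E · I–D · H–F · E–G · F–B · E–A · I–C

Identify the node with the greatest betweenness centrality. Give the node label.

Unnormalized betweenness of each node: A:9/4, B:7/12, C:1/2, D:11/6, E:5, F:89/12, G:0, H:5/6, I:67/12.
F has the largest value, 89/12, making it the main broker — the node through which the most shortest paths run.

F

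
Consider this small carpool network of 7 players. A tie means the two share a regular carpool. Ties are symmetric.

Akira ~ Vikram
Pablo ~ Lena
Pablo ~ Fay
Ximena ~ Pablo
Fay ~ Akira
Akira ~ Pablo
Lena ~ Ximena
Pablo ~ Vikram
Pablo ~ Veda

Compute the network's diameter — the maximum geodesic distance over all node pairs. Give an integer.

Eccentricity of each node (its greatest distance to any other): Akira:2, Fay:2, Lena:2, Pablo:1, Veda:2, Vikram:2, Ximena:2.
The maximum eccentricity is 2, realized for instance by the pair Akira–Ximena via Akira – Pablo – Ximena. So the diameter is 2.

2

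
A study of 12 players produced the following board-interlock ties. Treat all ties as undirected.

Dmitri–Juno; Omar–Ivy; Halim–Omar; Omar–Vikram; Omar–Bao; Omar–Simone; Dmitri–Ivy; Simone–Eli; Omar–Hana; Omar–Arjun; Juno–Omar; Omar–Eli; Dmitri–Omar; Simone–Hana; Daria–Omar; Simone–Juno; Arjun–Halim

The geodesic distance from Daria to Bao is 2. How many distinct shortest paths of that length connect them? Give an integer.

1

The shortest distance is 2, and the only length-2 path is Daria–Omar–Bao. So there is exactly 1 shortest path.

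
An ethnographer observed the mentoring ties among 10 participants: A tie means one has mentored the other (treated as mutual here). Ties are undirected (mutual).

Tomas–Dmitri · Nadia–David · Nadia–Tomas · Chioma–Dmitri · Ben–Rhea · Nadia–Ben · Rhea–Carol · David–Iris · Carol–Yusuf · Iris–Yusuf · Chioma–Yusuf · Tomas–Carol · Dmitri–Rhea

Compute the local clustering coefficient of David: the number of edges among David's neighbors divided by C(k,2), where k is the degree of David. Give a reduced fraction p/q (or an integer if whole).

David's neighbors: Iris and Nadia (k = 2).
Possible neighbor pairs: C(2,2) = 1. Edges among them: none → e = 0.
Clustering(David) = 0/1.

0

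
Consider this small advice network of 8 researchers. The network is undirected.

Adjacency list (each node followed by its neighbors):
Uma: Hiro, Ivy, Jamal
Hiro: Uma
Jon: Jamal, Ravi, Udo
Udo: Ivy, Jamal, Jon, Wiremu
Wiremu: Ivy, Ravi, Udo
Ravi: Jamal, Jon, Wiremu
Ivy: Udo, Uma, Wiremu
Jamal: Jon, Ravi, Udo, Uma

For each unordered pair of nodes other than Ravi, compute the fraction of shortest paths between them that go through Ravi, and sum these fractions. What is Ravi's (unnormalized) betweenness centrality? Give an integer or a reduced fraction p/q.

Pairs whose geodesics pass through Ravi — Jon–Wiremu: 1/2; Wiremu–Jamal: 1/2.
All other pairs contribute 0.
Summing the contributions gives betweenness(Ravi) = 1.

1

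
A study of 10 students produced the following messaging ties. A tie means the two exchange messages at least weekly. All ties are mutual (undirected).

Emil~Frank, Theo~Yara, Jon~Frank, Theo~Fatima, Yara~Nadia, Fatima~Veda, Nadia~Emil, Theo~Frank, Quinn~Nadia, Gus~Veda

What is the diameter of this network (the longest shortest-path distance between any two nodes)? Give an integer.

Eccentricity of each node (its greatest distance to any other): Emil:5, Fatima:4, Frank:4, Gus:6, Jon:5, Nadia:5, Quinn:6, Theo:3, Veda:5, Yara:4.
The maximum eccentricity is 6, realized for instance by the pair Quinn–Gus via Quinn – Nadia – Yara – Theo – Fatima – Veda – Gus. So the diameter is 6.

6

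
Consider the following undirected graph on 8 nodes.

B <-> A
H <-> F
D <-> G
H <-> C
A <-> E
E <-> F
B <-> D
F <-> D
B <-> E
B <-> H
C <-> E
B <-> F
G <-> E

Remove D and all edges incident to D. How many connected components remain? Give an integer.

D's neighbors (B, F, and G) remain reachable from one another through other ties, so the rest of the network stays in one piece.

1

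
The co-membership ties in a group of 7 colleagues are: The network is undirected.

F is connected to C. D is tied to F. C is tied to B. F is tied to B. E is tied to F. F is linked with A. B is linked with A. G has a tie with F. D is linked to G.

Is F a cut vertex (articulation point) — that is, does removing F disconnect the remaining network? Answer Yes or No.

Yes

Removing F leaves {D and G} with no path to {A, B, and C}, so the network splits into 3 components. F is a cut vertex.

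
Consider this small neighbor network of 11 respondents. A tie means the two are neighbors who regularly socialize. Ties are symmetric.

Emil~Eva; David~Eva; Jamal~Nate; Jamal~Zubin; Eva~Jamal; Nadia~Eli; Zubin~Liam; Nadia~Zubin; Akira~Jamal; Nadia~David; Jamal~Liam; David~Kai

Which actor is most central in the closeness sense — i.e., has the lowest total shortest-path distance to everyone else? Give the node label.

Farness (sum of distances to all others) for each node — Akira:26, David:20, Eli:29, Emil:27, Eva:18, Jamal:17, Kai:29, Liam:23, Nadia:20, Nate:26, Zubin:19.
The smallest farness is 17, for Jamal, so Jamal has the highest closeness.

Jamal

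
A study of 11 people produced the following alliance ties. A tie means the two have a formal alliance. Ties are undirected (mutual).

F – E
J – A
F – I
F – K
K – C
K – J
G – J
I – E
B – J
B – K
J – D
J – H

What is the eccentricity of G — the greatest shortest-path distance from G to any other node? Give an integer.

4

Distances from G: A:2, B:2, C:3, D:2, E:4, F:3, H:2, I:4, J:1, K:2.
The largest is 4 (to I and E), so the eccentricity of G is 4.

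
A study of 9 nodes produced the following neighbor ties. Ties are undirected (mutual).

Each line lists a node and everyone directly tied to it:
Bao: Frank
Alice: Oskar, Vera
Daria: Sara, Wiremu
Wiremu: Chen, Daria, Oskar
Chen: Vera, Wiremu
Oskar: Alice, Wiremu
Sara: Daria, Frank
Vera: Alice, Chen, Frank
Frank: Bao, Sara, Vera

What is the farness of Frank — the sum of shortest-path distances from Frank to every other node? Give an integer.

15

Distances from Frank: Alice:2, Bao:1, Chen:2, Daria:2, Oskar:3, Sara:1, Vera:1, Wiremu:3.
Sum = 2 + 1 + 2 + 2 + 3 + 1 + 1 + 3 = 15.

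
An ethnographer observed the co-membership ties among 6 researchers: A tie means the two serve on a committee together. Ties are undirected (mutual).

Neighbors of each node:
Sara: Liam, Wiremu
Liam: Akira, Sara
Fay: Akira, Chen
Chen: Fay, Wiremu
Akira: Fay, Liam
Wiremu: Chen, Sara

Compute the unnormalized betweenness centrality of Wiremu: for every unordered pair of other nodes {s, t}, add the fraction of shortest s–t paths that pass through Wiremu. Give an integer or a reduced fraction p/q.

Pairs whose geodesics pass through Wiremu — Liam–Chen: 1/2; Sara–Chen: 1; Sara–Fay: 1/2.
All other pairs contribute 0.
Summing the contributions gives betweenness(Wiremu) = 2.

2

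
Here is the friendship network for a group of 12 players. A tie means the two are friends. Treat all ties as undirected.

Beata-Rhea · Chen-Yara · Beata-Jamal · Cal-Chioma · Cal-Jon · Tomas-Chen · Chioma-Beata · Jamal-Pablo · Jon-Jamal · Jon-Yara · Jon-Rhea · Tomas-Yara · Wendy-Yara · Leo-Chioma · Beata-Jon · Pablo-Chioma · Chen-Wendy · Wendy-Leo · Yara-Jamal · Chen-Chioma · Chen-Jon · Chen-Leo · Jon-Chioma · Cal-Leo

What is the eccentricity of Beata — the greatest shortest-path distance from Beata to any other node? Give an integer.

3

Distances from Beata: Cal:2, Chen:2, Chioma:1, Jamal:1, Jon:1, Leo:2, Pablo:2, Rhea:1, Tomas:3, Wendy:3, Yara:2.
The largest is 3 (to Wendy and Tomas), so the eccentricity of Beata is 3.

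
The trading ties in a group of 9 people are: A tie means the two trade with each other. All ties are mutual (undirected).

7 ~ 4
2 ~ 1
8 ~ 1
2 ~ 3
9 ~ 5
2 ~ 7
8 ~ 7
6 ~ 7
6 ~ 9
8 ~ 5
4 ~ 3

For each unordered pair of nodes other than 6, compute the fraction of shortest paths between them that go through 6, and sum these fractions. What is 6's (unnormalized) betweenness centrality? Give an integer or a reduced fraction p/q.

Pairs whose geodesics pass through 6 — 9–7: 1; 9–4: 1; 9–3: 2/2; 9–2: 1.
All other pairs contribute 0.
Summing the contributions gives betweenness(6) = 4.

4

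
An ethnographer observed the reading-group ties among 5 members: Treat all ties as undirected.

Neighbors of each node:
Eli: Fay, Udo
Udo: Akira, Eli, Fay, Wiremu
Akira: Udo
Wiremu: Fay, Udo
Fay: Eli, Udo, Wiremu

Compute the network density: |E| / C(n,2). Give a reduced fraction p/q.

There are 6 edges and 5 nodes, so the maximum possible is C(5,2) = 10.
Density = 6/10 = 3/5.

3/5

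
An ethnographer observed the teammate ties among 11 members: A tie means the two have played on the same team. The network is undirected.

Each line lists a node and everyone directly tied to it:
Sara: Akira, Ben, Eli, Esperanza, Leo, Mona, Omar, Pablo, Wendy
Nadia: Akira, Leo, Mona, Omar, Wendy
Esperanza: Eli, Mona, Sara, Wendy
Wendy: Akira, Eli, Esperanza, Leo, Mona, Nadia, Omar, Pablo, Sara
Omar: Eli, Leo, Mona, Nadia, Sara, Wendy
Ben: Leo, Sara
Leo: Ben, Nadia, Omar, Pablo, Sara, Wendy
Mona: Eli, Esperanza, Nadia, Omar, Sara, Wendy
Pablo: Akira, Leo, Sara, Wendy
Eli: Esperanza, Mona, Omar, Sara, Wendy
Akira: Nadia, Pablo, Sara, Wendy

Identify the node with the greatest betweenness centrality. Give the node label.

Unnormalized betweenness of each node: Akira:8/15, Ben:0, Eli:1/4, Esperanza:0, Leo:101/30, Mona:77/60, Nadia:7/6, Omar:67/60, Pablo:1/4, Sara:127/12, Wendy:129/20.
Sara has the largest value, 127/12, making it the main broker — the node through which the most shortest paths run.

Sara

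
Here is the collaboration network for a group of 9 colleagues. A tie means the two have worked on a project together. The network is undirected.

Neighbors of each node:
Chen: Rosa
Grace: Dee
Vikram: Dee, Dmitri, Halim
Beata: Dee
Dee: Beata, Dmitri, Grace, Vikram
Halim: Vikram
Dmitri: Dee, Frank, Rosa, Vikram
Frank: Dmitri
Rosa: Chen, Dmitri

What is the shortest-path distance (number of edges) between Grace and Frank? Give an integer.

One shortest route is Grace – Dee – Dmitri – Frank, which uses 3 edges, and at distance 2 from Grace we only reach {Beata, Dmitri, Vikram}, which does not include Frank. So d(Grace,Frank) = 3.

3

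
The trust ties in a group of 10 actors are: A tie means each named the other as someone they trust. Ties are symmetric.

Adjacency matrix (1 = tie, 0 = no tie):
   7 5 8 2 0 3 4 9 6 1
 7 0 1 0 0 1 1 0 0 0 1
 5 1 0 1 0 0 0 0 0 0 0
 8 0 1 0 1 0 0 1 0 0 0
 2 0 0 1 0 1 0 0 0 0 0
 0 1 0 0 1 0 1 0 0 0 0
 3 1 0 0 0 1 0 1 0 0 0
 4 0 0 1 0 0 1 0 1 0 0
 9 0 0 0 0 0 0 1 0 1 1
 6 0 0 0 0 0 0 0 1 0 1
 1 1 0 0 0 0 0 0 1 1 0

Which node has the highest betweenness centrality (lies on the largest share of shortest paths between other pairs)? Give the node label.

Unnormalized betweenness of each node: 0:7/2, 1:6, 2:1, 3:5/2, 4:15/2, 5:3/2, 6:0, 7:21/2, 8:5, 9:9/2.
7 has the largest value, 21/2, making it the main broker — the node through which the most shortest paths run.

7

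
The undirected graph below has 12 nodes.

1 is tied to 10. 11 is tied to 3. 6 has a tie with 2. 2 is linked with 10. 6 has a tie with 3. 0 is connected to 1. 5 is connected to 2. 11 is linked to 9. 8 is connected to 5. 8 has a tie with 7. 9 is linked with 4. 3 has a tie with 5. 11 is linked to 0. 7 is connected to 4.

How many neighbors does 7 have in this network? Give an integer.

2

7 is directly tied to 4 and 8. That is 2 neighbors, so the degree of 7 is 2.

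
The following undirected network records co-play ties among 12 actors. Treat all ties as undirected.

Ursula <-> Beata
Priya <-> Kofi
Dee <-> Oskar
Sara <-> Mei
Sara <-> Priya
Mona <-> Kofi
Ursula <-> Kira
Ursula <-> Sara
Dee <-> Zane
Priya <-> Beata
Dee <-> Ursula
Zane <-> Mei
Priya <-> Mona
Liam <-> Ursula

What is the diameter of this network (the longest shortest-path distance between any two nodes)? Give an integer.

5

Eccentricity of each node (its greatest distance to any other): Beata:3, Dee:4, Kira:4, Kofi:5, Liam:4, Mei:3, Mona:5, Oskar:5, Priya:4, Sara:3, Ursula:3, Zane:4.
The maximum eccentricity is 5, realized for instance by the pair Mona–Oskar via Mona – Priya – Sara – Ursula – Dee – Oskar. So the diameter is 5.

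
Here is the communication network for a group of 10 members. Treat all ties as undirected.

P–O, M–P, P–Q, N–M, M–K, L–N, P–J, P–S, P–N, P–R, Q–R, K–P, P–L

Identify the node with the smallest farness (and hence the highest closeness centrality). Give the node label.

Farness (sum of distances to all others) for each node — J:17, K:16, L:16, M:15, N:15, O:17, P:9, Q:16, R:16, S:17.
The smallest farness is 9, for P, so P has the highest closeness.

P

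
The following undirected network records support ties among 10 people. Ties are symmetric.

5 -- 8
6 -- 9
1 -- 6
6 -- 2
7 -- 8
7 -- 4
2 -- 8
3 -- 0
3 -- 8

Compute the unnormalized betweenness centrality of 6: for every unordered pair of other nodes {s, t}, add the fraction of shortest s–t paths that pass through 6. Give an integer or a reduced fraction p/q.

Pairs whose geodesics pass through 6 — 4–9: 1; 4–1: 1; 0–9: 1; 0–1: 1; 9–3: 1; 9–7: 1; 9–5: 1; 9–2: 1; 9–8: 1; 9–1: 1; 3–1: 1; 7–1: 1; 5–1: 1; 2–1: 1 … (+1 more pairs).
All other pairs contribute 0.
Summing the contributions gives betweenness(6) = 15.

15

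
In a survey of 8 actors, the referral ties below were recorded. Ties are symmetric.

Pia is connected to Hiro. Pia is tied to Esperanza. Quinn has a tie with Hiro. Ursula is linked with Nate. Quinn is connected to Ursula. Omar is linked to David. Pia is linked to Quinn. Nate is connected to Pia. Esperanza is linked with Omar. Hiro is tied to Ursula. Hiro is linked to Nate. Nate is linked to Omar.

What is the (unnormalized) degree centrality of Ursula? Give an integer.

3

Ursula is directly tied to Hiro, Nate, and Quinn. That is 3 neighbors, so the degree of Ursula is 3.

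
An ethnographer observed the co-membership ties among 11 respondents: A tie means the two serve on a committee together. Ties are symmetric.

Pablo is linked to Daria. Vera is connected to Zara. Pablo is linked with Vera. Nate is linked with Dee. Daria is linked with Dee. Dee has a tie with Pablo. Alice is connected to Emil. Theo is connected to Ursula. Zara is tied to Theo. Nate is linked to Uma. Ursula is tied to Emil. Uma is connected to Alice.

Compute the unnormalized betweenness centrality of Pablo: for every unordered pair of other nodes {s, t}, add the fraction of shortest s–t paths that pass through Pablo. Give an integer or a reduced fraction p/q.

Pairs whose geodesics pass through Pablo — Nate–Theo: 1/2; Nate–Zara: 1; Nate–Vera: 1; Uma–Zara: 1/2; Uma–Vera: 1; Alice–Vera: 1/2; Ursula–Daria: 1; Ursula–Dee: 1/2; Theo–Daria: 1; Theo–Dee: 1; Zara–Daria: 1; Zara–Dee: 1; Vera–Daria: 1; Vera–Dee: 1.
All other pairs contribute 0.
Summing the contributions gives betweenness(Pablo) = 12.

12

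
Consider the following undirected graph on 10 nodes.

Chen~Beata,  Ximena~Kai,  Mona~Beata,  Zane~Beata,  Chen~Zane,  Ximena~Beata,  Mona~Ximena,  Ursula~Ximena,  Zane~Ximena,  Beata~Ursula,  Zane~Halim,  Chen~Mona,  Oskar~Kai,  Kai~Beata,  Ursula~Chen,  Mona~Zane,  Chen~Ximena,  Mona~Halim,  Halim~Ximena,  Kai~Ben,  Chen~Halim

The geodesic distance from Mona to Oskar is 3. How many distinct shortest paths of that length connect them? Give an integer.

The shortest distance is 3. The length-3 paths are: Mona–Beata–Kai–Oskar; Mona–Ximena–Kai–Oskar.
That gives 2 distinct shortest paths.

2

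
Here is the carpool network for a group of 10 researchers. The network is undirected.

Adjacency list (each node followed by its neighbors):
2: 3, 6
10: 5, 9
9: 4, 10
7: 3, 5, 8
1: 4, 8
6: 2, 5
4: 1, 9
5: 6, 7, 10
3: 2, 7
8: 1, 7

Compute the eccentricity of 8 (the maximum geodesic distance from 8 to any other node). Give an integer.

3

Distances from 8: 1:1, 2:3, 3:2, 4:2, 5:2, 6:3, 7:1, 9:3, 10:3.
The largest is 3 (to 2, 10, 6, and 9), so the eccentricity of 8 is 3.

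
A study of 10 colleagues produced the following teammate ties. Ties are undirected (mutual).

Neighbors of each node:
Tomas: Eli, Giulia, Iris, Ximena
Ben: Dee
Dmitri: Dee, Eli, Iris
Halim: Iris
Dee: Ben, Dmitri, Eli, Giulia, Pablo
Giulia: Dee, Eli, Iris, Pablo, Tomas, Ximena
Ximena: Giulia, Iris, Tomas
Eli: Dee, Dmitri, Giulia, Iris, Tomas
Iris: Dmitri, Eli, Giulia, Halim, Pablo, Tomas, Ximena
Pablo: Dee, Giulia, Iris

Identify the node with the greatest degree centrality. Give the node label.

Iris

Degrees — Ben:1, Dee:5, Dmitri:3, Eli:5, Giulia:6, Halim:1, Iris:7, Pablo:3, Tomas:4, Ximena:3.
The maximum is 7, attained only by Iris.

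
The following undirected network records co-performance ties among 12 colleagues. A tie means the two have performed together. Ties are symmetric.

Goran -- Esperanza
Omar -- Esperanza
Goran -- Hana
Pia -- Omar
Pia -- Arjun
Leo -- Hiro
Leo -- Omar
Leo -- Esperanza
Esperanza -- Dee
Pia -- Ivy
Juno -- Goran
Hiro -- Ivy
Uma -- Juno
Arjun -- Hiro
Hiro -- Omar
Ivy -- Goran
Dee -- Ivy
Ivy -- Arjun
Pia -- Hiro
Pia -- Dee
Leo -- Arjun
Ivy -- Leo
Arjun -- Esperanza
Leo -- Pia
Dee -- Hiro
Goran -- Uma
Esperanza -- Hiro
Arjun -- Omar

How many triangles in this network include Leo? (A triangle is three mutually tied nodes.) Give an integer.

Leo's neighbors: Arjun, Esperanza, Hiro, Ivy, Omar, and Pia.
Neighbor pairs that are themselves tied: Leo–Arjun–Esperanza; Leo–Arjun–Hiro; Leo–Arjun–Ivy; Leo–Arjun–Omar; Leo–Arjun–Pia; Leo–Esperanza–Hiro; Leo–Esperanza–Omar; Leo–Hiro–Ivy; Leo–Hiro–Omar; Leo–Hiro–Pia; Leo–Ivy–Pia; Leo–Omar–Pia. Each forms one triangle with Leo, for 12 in total.

12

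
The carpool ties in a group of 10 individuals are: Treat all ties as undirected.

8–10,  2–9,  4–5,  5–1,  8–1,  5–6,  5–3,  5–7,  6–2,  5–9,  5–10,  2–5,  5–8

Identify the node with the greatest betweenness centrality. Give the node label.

5

Unnormalized betweenness of each node: 1:0, 2:1/2, 3:0, 4:0, 5:31, 6:0, 7:0, 8:1/2, 9:0, 10:0.
5 has the largest value, 31, making it the main broker — the node through which the most shortest paths run.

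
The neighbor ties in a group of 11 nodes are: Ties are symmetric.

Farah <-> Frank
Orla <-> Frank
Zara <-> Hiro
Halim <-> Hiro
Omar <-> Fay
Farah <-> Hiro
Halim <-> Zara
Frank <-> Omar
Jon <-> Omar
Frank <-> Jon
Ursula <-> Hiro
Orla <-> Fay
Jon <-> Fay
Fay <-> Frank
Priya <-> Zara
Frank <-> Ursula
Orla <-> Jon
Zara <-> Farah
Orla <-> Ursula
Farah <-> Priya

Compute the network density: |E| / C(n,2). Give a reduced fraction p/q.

4/11

There are 20 edges and 11 nodes, so the maximum possible is C(11,2) = 55.
Density = 20/55 = 4/11.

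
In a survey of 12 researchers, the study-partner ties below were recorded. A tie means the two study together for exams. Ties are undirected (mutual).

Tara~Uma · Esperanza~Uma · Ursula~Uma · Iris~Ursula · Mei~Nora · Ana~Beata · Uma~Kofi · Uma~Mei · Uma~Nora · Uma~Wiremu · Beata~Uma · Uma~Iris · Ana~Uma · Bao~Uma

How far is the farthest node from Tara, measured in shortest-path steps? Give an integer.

2

Distances from Tara: Ana:2, Bao:2, Beata:2, Esperanza:2, Iris:2, Kofi:2, Mei:2, Nora:2, Uma:1, Ursula:2, Wiremu:2.
The largest is 2 (to Ursula, Nora, Iris, Bao, Beata, Mei, Ana, Esperanza, Wiremu, and Kofi), so the eccentricity of Tara is 2.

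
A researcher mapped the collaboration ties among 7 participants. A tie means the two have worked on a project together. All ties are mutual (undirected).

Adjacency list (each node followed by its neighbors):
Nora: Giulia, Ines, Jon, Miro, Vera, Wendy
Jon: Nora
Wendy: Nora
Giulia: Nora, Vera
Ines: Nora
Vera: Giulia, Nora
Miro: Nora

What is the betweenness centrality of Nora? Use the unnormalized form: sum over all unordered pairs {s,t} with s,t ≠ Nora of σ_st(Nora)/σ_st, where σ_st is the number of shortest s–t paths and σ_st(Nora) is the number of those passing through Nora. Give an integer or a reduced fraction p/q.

Pairs whose geodesics pass through Nora — Jon–Wendy: 1; Jon–Miro: 1; Jon–Giulia: 1; Jon–Vera: 1; Jon–Ines: 1; Wendy–Miro: 1; Wendy–Giulia: 1; Wendy–Vera: 1; Wendy–Ines: 1; Miro–Giulia: 1; Miro–Vera: 1; Miro–Ines: 1; Giulia–Ines: 1; Vera–Ines: 1.
All other pairs contribute 0.
Summing the contributions gives betweenness(Nora) = 14.

14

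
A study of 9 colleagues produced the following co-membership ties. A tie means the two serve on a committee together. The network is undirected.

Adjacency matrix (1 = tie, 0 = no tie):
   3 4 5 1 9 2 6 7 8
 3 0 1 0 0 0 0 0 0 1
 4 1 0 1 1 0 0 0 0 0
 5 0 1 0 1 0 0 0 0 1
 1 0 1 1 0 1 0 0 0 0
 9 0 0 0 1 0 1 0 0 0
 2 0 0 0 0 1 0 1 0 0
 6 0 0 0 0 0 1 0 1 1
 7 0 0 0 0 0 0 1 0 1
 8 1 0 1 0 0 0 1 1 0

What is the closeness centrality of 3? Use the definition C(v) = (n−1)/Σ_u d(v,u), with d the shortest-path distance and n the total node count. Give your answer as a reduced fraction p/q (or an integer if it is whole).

Distances from 3: 1:2, 2:3, 4:1, 5:2, 6:2, 7:2, 8:1, 9:3. Sum = 16.
n = 9, so closeness = 8/16 = 1/2.

1/2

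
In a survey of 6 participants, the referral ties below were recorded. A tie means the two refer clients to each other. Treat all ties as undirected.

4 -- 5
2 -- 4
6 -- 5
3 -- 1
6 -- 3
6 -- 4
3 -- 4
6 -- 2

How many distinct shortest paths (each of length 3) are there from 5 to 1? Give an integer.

The shortest distance is 3. The length-3 paths are: 5–6–3–1; 5–4–3–1.
That gives 2 distinct shortest paths.

2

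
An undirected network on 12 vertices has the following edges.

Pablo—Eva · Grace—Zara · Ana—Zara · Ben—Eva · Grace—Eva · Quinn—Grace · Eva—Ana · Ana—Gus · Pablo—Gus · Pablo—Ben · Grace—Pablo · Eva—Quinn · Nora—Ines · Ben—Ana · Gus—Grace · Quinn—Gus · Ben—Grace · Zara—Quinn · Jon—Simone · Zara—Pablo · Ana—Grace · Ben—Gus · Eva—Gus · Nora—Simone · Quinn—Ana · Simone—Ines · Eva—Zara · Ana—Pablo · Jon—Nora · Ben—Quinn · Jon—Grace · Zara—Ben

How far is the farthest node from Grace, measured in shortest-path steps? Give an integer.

3

Distances from Grace: Ana:1, Ben:1, Eva:1, Gus:1, Ines:3, Jon:1, Nora:2, Pablo:1, Quinn:1, Simone:2, Zara:1.
The largest is 3 (to Ines), so the eccentricity of Grace is 3.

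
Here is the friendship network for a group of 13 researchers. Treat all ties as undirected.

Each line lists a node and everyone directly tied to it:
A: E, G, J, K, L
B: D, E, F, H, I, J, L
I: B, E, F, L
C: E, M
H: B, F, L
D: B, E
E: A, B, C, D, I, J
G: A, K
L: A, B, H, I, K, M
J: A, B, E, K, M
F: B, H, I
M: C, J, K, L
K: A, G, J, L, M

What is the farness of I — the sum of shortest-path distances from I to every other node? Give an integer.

21

Distances from I: A:2, B:1, C:2, D:2, E:1, F:1, G:3, H:2, J:2, K:2, L:1, M:2.
Sum = 2 + 1 + 2 + 2 + 1 + 1 + 3 + 2 + 2 + 2 + 1 + 2 = 21.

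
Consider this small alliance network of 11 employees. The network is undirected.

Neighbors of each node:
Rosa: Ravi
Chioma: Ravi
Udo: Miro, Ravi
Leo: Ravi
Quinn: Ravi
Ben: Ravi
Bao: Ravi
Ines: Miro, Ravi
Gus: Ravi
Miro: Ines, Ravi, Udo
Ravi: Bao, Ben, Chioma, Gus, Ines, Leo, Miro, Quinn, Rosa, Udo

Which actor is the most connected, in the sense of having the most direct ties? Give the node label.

Degrees — Bao:1, Ben:1, Chioma:1, Gus:1, Ines:2, Leo:1, Miro:3, Quinn:1, Ravi:10, Rosa:1, Udo:2.
The maximum is 10, attained only by Ravi.

Ravi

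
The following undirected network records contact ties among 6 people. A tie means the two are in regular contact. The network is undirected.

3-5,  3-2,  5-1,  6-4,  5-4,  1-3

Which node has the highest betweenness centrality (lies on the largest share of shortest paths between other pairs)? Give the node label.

Unnormalized betweenness of each node: 1:0, 2:0, 3:4, 4:4, 5:6, 6:0.
5 has the largest value, 6, making it the main broker — the node through which the most shortest paths run.

5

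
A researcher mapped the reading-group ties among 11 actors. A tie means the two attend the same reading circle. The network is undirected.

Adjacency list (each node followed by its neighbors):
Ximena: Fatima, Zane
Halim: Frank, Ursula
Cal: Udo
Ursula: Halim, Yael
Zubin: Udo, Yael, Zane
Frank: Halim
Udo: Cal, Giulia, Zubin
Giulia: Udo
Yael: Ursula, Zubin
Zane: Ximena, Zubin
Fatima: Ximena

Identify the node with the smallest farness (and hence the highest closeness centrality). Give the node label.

Farness (sum of distances to all others) for each node — Cal:35, Fatima:42, Frank:45, Giulia:35, Halim:36, Udo:26, Ursula:29, Ximena:33, Yael:24, Zane:26, Zubin:21.
The smallest farness is 21, for Zubin, so Zubin has the highest closeness.

Zubin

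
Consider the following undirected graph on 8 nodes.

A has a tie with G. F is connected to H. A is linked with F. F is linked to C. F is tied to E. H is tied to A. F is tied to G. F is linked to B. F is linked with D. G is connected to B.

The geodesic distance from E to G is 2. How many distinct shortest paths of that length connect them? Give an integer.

1

The shortest distance is 2, and the only length-2 path is E–F–G. So there is exactly 1 shortest path.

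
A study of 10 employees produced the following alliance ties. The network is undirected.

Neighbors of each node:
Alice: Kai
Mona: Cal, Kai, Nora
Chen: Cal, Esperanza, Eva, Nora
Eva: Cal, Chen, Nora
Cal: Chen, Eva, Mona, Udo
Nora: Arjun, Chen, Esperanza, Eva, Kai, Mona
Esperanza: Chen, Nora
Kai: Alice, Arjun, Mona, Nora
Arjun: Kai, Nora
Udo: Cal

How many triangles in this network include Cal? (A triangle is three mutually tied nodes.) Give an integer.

Cal's neighbors: Chen, Eva, Mona, and Udo.
Neighbor pairs that are themselves tied: Cal–Chen–Eva. Each forms one triangle with Cal, for 1 in total.

1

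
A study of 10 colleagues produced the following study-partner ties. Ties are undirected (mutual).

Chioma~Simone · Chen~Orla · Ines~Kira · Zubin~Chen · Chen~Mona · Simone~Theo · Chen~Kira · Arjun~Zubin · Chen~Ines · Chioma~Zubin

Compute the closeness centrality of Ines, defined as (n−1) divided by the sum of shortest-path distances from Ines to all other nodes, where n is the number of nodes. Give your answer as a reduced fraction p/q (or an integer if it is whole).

9/23

Distances from Ines: Arjun:3, Chen:1, Chioma:3, Kira:1, Mona:2, Orla:2, Simone:4, Theo:5, Zubin:2. Sum = 23.
n = 10, so closeness = 9/23.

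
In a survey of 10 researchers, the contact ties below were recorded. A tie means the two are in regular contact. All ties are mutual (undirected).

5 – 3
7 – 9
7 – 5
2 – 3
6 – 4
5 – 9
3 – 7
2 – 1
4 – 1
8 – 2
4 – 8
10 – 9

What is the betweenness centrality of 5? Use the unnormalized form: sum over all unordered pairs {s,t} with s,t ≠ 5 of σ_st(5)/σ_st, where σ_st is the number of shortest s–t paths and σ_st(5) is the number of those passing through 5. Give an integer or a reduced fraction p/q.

6

Pairs whose geodesics pass through 5 — 1–10: 1/2; 1–9: 1/2; 2–10: 1/2; 2–9: 1/2; 3–10: 1/2; 3–9: 1/2; 10–6: 2/4; 10–8: 1/2; 10–4: 2/4; 6–9: 2/4; 8–9: 1/2; 4–9: 2/4.
All other pairs contribute 0.
Summing the contributions gives betweenness(5) = 6.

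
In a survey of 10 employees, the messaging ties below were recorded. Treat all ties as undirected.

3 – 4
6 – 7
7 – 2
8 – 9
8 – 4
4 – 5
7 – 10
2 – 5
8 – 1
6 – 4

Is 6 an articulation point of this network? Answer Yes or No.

No

Even without 6, every remaining node can still reach every other (the residual graph is connected), so 6 is not a cut vertex.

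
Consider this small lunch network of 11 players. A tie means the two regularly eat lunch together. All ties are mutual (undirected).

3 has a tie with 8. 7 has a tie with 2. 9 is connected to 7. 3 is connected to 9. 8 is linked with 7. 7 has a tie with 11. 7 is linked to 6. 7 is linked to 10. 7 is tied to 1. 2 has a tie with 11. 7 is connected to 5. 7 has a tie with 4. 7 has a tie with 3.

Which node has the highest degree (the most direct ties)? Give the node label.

Degrees — 1:1, 2:2, 3:3, 4:1, 5:1, 6:1, 7:10, 8:2, 9:2, 10:1, 11:2.
The maximum is 10, attained only by 7.

7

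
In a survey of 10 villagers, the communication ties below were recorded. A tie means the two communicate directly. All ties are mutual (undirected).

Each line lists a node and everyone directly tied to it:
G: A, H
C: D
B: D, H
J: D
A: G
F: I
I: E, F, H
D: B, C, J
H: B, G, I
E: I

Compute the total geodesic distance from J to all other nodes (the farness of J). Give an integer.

Distances from J: A:5, B:2, C:2, D:1, E:5, F:5, G:4, H:3, I:4.
Sum = 5 + 2 + 2 + 1 + 5 + 5 + 4 + 3 + 4 = 31.

31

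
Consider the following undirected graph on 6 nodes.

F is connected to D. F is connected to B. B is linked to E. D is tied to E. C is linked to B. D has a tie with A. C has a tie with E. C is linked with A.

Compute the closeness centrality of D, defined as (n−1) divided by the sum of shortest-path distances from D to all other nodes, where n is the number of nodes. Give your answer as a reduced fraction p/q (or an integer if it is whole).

5/7

Distances from D: A:1, B:2, C:2, E:1, F:1. Sum = 7.
n = 6, so closeness = 5/7.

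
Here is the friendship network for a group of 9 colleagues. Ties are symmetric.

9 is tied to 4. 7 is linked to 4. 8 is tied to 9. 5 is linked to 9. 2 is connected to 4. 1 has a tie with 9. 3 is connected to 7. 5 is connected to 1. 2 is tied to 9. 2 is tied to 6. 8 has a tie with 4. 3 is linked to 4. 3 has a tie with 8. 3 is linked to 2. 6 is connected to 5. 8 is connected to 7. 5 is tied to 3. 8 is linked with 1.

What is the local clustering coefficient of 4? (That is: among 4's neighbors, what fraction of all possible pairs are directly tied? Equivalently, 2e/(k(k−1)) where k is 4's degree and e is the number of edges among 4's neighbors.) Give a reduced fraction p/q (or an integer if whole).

3/5

4's neighbors: 2, 3, 7, 8, and 9 (k = 5).
Possible neighbor pairs: C(5,2) = 10. Edges among them: 2–3, 2–9, 3–7, 3–8, 7–8, 8–9 → e = 6.
Clustering(4) = 6/10 = 3/5.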